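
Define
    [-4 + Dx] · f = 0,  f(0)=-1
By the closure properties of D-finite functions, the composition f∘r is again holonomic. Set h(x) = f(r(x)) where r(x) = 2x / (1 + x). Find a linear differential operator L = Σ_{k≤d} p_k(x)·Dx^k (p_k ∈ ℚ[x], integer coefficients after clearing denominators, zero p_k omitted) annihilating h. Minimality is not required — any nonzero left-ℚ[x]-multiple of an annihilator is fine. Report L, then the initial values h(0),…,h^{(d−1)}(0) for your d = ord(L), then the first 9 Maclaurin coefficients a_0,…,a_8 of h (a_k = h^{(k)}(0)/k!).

L = -8 + (1 + 2·x + x^2)·Dx  (order 1).
h: a_k = -1, -8, -24, -88/3, -8/3, 88/5, -184/45, -3224/315, 376/35, …
ICs: h(0) = -1.

f: a_k = -1, -4, -8, -32/3, -32/3, -128/15, -256/45, -1024/315, -512/315, …
f∘r: x↦r, Dx↦Dx/r' in L_f ⇒ L₀.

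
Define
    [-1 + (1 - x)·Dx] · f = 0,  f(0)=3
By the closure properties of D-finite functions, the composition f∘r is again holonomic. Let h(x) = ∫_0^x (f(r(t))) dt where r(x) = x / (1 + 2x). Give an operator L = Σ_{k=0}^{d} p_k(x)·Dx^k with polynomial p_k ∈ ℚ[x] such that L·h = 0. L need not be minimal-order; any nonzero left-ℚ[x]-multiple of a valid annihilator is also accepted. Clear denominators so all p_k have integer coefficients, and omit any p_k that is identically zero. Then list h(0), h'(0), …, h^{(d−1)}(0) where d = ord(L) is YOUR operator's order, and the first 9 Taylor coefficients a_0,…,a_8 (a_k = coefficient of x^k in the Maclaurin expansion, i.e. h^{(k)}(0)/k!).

L = -Dx + (1 + 3·x + 2·x^2)·Dx^2  (order 2).
h: a_k = 0, 3, 3/2, -1, 3/4, -3/5, 1/2, -3/7, 3/8, …
ICs: h(0) = 0, h′(0) = 3.

f: a_k = 3, 3, 3, 3, 3, 3, 3, 3, 3, …
Change of var in L_f (x↦r) gives L₀.
∫: right-multiply L₀ by Dx.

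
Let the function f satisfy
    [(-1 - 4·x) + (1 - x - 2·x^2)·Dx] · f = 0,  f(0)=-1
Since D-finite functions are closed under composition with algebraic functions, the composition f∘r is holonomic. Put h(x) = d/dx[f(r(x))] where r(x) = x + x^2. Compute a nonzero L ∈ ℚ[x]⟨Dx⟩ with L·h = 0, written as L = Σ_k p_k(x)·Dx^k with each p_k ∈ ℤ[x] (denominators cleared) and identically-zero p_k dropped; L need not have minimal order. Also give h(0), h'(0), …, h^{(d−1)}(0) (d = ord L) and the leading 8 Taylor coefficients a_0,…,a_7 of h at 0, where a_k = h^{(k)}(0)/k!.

L = (8 + 10·x + 30·x^2 + 40·x^3 + 20·x^4) + (-1 - x + 5·x^2 + 10·x^3 + 10·x^4 + 4·x^5)·Dx  (order 1).
h: a_k = -1, -8, -33, -116, -400, -1314, -4179, -13056, …
ICs: h(0) = -1.

f: a_k = -1, -1, -3, -5, -11, -21, -43, -85, …
Change of var in L_f (x↦r) gives L₀.
Derive L from L₀ (diff closure).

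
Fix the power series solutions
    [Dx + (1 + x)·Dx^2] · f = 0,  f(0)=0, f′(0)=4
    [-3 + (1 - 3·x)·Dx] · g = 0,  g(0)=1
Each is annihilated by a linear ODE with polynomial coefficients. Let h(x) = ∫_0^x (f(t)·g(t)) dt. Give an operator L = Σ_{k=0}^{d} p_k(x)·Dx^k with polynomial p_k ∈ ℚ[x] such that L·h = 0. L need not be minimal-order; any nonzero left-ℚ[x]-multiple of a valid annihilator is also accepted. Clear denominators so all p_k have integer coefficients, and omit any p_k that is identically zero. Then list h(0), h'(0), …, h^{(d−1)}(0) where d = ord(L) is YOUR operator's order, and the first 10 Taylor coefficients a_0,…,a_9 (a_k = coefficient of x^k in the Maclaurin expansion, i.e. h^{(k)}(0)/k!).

f: a_k = 0, 4, -2, 4/3, -1, 4/5, -2/3, 4/7, -1/2, 4/9, …
g: a_k = 1, 3, 9, 27, 81, 243, 729, 2187, 6561, 19683, …
Product ⇒ symmetric product L₀, ord ≤ 2.
h=∫₀ˣh₀: take L = L₀·Dx.
L = 3·Dx + (5 + 9·x)·Dx^2 + (-1 + 2·x + 3·x^2)·Dx^3  (order 3).
h: a_k = 0, 0, 2, 10/3, 47/6, 93/5, 1399/30, 12581/105, 88087/280, 528487/630, …
ICs: h(0) = 0, h′(0) = 0, h′′(0) = 4.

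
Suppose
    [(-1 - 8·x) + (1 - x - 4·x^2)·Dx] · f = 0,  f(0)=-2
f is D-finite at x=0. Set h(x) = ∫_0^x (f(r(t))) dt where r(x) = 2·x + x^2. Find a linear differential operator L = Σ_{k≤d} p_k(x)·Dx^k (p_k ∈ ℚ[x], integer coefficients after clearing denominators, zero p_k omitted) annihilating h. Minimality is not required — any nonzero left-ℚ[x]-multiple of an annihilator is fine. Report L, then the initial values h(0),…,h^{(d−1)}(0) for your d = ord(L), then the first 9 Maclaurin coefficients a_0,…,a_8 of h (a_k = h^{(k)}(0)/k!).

L = (2 + 34·x + 48·x^2 + 16·x^3)·Dx + (-1 + 2·x + 17·x^2 + 16·x^3 + 4·x^4)·Dx^2  (order 2).
h: a_k = 0, -2, -2, -14, -46, -1154/5, -3062/3, -34978/7, -24158, …
ICs: h(0) = 0, h′(0) = -2.

f: a_k = -2, -2, -10, -18, -58, -130, -362, -882, -2330, …
f∘r: x↦r, Dx↦Dx/r' in L_f ⇒ L₀.
h=∫h₀ ⇒ L = L₀·Dx.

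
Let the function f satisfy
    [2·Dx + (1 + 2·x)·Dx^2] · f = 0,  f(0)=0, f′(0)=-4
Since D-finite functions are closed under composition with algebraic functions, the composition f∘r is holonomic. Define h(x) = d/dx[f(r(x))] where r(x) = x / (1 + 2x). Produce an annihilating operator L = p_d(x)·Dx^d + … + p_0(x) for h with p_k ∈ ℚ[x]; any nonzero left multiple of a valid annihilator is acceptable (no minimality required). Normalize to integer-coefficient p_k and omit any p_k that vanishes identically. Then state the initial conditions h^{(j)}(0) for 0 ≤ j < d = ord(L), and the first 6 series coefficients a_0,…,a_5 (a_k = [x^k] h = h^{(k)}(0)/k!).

L = (6 + 16·x) + (1 + 6·x + 8·x^2)·Dx  (order 1).
h: a_k = -4, 24, -112, 480, -1984, 8064, …
ICs: h(0) = -4.

f: a_k = 0, -4, 4, -16/3, 8, -64/5, …
L₀ from L_f via x↦r, Dx↦r'^{-1}Dx.
h=h₀': d/dx-closure on L₀ ⇒ L.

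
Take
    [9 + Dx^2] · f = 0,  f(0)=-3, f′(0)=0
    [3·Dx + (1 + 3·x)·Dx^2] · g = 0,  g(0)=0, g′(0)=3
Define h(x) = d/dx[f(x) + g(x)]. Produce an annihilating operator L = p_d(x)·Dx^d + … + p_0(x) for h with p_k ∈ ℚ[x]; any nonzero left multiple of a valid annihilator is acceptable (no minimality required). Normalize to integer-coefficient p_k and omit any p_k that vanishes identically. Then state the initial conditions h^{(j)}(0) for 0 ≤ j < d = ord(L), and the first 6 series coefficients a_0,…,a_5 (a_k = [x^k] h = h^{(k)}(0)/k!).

f: a_k = -3, 0, 27/2, 0, -81/8, 0, …
g: a_k = 0, 3, -9/2, 9, -81/4, 243/5, …
L₀ := lclm(L_f,L_g); ord L₀ ≤ 2+2.
Differentiate: ansatz ord ≤ ord L₀ ⇒ L.
L = (63 + 54·x + 81·x^2) + (9 + 45·x + 81·x^2 + 81·x^3)·Dx + (7 + 6·x + 9·x^2)·Dx^2 + (1 + 5·x + 9·x^2 + 9·x^3)·Dx^3  (order 3).
h: a_k = 3, 18, 27, -243/2, 243, -28431/40, …
ICs: h(0) = 3, h′(0) = 18, h′′(0) = 54.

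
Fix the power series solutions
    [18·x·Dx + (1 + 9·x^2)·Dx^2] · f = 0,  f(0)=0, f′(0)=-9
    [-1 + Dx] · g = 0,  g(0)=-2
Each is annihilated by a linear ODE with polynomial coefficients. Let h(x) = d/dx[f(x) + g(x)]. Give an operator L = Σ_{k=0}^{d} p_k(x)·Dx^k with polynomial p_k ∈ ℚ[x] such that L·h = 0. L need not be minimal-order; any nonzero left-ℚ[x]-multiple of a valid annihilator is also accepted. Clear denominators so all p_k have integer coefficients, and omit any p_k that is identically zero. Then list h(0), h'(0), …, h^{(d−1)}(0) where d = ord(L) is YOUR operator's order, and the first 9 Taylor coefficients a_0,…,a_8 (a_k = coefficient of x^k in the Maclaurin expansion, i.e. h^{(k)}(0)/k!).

L = (18 - 18·x - 486·x^2 - 162·x^3) + (-19 + 468·x^2 - 81·x^4)·Dx + (1 + 18·x + 18·x^2 + 162·x^3 + 81·x^4)·Dx^2  (order 2).
h: a_k = -11, -2, 80, -1/3, -8749/12, -1/60, 2361959/360, -1/2520, -1190427841/20160, …
ICs: h(0) = -11, h′(0) = -2.

f: a_k = 0, -9, 0, 27, 0, -729/5, 0, 6561/7, 0, …
g: a_k = -2, -2, -1, -1/3, -1/12, -1/60, -1/360, -1/2520, -1/20160, …
h₀=f+g: left-lcm gives L₀, ord ≤ 3.
Derive L from L₀ (diff closure).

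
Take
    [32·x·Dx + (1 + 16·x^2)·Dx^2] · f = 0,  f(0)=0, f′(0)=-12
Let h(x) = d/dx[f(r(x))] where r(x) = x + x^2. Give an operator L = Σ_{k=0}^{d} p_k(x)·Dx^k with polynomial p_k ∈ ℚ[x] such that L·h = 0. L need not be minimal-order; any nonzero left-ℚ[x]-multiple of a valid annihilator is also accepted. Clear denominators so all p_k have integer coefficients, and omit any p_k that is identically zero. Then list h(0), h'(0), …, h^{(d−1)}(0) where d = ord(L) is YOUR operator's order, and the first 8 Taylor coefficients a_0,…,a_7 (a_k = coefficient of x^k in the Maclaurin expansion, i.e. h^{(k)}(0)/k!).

L = (-2 + 32·x + 128·x^2 + 192·x^3 + 96·x^4) + (1 + 2·x + 16·x^2 + 64·x^3 + 80·x^4 + 32·x^5)·Dx  (order 1).
h: a_k = -12, -24, 192, 768, -2112, -18048, 6144, 344064, …
ICs: h(0) = -12.

f: a_k = 0, -12, 0, 64, 0, -3072/5, 0, 49152/7, …
h₀=f(r): pull back L_f along r ⇒ L₀.
h₀' ⇒ L via d/dx closure of L₀.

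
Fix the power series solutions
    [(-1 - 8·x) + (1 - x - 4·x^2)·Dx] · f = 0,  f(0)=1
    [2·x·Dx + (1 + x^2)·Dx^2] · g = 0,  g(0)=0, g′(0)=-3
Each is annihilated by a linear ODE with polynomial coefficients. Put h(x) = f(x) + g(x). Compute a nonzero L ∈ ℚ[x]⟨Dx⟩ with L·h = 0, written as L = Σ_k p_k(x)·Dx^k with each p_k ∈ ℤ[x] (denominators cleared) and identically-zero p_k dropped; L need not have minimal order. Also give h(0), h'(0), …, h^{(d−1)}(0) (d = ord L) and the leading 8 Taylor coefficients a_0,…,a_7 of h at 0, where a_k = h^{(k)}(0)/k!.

f: a_k = 1, 1, 5, 9, 29, 65, 181, 441, …
g: a_k = 0, -3, 0, 1, 0, -3/5, 0, 3/7, …
Weyl lclm of L_f,L_g ⇒ L₀ (ord ≤ 3).
L = (-10 + 40·x + 478·x^2 + 864·x^3 + 2496·x^4 + 384·x^6)·Dx + (28 + 246·x + 316·x^2 + 1182·x^3 + 752·x^4 + 2048·x^5 + 48·x^6 + 384·x^7)·Dx^2 + (-5 - 8·x - 32·x^2 + 104·x^3 + 197·x^4 + 128·x^5 + 288·x^6 + 16·x^7 + 64·x^8)·Dx^3  (order 3).
h: a_k = 1, -2, 5, 10, 29, 322/5, 181, 3090/7, …
ICs: h(0) = 1, h′(0) = -2, h′′(0) = 10.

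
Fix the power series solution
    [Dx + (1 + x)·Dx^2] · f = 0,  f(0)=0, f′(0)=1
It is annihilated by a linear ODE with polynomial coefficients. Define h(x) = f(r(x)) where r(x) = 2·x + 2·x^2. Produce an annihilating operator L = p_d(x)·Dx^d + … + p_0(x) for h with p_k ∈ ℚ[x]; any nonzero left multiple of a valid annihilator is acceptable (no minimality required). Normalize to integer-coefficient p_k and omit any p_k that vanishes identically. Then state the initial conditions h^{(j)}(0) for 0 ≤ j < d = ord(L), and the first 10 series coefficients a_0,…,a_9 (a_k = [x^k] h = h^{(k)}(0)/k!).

f: a_k = 0, 1, -1/2, 1/3, -1/4, 1/5, -1/6, 1/7, -1/8, 1/9, …
f∘r: x↦r, Dx↦Dx/r' in L_f ⇒ L₀.
L = (4·x + 4·x^2)·Dx + (1 + 4·x + 6·x^2 + 4·x^3)·Dx^2  (order 2).
h: a_k = 0, 2, 0, -4/3, 2, -8/5, 0, 16/7, -4, 32/9, …
ICs: h(0) = 0, h′(0) = 2.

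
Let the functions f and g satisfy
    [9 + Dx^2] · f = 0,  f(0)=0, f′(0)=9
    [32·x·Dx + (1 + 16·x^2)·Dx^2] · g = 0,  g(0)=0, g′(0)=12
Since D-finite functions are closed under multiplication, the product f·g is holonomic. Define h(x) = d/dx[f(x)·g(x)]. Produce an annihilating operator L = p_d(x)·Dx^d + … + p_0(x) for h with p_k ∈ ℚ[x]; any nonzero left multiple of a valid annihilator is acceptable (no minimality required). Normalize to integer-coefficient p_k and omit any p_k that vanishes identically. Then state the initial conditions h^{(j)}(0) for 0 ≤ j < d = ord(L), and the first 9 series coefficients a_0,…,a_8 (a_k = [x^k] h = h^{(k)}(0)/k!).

L = (2922993 + 113986656·x^2 + 3239661312·x^4 + 5952061440·x^6 + 4156489728·x^8 - 7644119040·x^10 + 110075314176·x^12) + (1760832·x + 128480256·x^3 + 1888911360·x^5 + 5308416000·x^7 + 15288238080·x^9 + 48922361856·x^11)·Dx + (341202 + 13887168·x^2 + 389230080·x^4 + 940474368·x^6 + 1603141632·x^8 + 3737124864·x^10 + 24461180928·x^12)·Dx^2 + (195648·x + 14275584·x^3 + 209879040·x^5 + 589824000·x^7 + 1698693120·x^9 + 5435817984·x^11)·Dx^3 + (1825 + 135776·x^2 + 3251968·x^4 + 31014912·x^6 + 126812160·x^8 + 509607936·x^10 + 1358954496·x^12)·Dx^4  (order 4).
h: a_k = 0, 216, 0, -2952, 0, 38799, 0, -575154, 0, …
ICs: h(0) = 0, h′(0) = 216, h′′(0) = 0, h′′′(0) = -17712.

f: a_k = 0, 9, 0, -27/2, 0, 243/40, 0, -729/560, 0, …
g: a_k = 0, 12, 0, -64, 0, 3072/5, 0, -49152/7, 0, …
Product ⇒ symmetric product L₀, ord ≤ 4.
Derive L from L₀ (diff closure).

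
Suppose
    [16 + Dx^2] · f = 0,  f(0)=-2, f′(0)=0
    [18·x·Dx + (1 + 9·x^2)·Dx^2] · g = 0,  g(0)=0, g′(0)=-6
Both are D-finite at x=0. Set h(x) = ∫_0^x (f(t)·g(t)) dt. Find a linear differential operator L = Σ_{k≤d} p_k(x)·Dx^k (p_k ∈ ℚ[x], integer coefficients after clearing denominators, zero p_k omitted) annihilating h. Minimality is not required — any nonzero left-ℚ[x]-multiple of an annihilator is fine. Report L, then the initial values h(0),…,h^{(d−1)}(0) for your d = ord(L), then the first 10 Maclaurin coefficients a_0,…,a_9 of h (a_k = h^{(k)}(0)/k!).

f: a_k = -2, 0, 16, 0, -64/3, 0, 512/45, 0, -1024/315, 0, …
g: a_k = 0, -6, 0, 18, 0, -486/5, 0, 4374/7, 0, -4374, …
Sym-product of L_f,L_g gives L₀ (≤ ord 4).
∫: right-multiply L₀ by Dx.
L = (20800 + 494784·x^2 + 2923776·x^4 + 11943936·x^6 + 26873856·x^8)·Dx + (19584·x + 342144·x^3 + 2239488·x^5 + 6718464·x^7)·Dx^2 + (1700 + 42732·x^2 + 318816·x^4 + 1492992·x^6 + 3359232·x^8)·Dx^3 + (1224·x + 21384·x^3 + 139968·x^5 + 419904·x^7)·Dx^4 + (25 + 738·x^2 + 8505·x^4 + 46656·x^6 + 104976·x^8)·Dx^5  (order 5).
h: a_k = 0, 0, 6, 0, -33, 0, 1526/15, 0, -85501/210, 0, …
ICs: h(0) = 0, h′(0) = 0, h′′(0) = 12, h′′′(0) = 0, h′′′′(0) = -792.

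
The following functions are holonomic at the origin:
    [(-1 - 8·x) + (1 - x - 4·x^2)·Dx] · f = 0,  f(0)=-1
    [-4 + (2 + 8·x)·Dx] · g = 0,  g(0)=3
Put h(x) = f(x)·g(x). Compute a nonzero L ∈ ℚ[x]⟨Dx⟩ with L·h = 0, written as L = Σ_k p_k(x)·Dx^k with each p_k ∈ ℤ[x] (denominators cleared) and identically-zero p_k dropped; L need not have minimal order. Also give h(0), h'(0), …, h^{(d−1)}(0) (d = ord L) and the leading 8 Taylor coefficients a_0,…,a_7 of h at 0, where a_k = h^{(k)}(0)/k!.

L = (3 + 10·x + 24·x^2) + (-1 - 3·x + 8·x^2 + 16·x^3)·Dx  (order 1).
h: a_k = -3, -9, -15, -63, -93, -429, -549, -3057, …
ICs: h(0) = -3.

f: a_k = -1, -1, -5, -9, -29, -65, -181, -441, …
g: a_k = 3, 6, -6, 12, -30, 84, -252, 792, …
f·g: L₀ = L_f ⊗_s L_g, ord ≤ 1·1.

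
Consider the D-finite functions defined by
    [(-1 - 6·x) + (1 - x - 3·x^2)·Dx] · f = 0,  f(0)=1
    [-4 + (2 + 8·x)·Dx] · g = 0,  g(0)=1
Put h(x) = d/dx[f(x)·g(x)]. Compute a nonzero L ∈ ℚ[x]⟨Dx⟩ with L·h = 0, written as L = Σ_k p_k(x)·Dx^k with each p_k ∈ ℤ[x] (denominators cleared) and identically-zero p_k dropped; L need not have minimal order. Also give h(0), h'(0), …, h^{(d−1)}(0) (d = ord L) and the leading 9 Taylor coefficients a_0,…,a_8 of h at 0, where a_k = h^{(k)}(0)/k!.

f: a_k = 1, 1, 4, 7, 19, 40, 97, 217, 508, …
g: a_k = 1, 2, -2, 4, -10, 28, -84, 264, -858, …
L₀ := L_f ⊗_s L_g (sym. prod.), ord ≤ 1.
Differentiate: ansatz ord ≤ ord L₀ ⇒ L.
L = (8 + 126·x + 390·x^2 + 480·x^3 + 540·x^4) + (-3 - 17·x - 21·x^2 + 38·x^3 + 222·x^4 + 216·x^5)·Dx  (order 1).
h: a_k = 3, 8, 51, 76, 490, 426, 4403, -128, 42579, …
ICs: h(0) = 3.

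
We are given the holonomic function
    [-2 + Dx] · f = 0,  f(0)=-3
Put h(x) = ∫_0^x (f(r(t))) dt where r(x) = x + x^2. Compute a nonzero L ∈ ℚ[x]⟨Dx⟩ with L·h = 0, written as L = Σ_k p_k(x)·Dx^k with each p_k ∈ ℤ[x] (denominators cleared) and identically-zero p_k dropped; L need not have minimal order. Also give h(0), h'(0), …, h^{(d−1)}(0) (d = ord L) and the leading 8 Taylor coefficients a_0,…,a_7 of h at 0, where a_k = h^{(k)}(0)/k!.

f: a_k = -3, -6, -6, -4, -2, -4/5, -4/15, -8/105, …
Substitute x→r, Dx→(1/r')Dx; clear ⇒ L₀.
h=∫h₀ ⇒ L = L₀·Dx.
L = (-2 - 4·x)·Dx + Dx^2  (order 2).
h: a_k = 0, -3, -3, -4, -4, -4, -52/15, -304/105, …
ICs: h(0) = 0, h′(0) = -3.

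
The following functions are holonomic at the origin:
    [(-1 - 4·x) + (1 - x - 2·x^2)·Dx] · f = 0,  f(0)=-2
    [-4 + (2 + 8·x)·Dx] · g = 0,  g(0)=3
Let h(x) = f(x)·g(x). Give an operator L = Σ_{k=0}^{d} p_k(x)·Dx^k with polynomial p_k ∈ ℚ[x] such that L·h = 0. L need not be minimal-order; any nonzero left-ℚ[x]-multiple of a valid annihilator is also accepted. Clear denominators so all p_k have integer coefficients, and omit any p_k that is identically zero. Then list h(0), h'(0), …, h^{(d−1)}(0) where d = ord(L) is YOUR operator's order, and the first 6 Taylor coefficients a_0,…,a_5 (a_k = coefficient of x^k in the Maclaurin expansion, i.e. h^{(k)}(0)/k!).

f: a_k = -2, -2, -6, -10, -22, -42, …
g: a_k = 3, 6, -6, 12, -30, 84, …
f·g: L₀ = L_f ⊗_s L_g, ord ≤ 1·1.
L = (3 + 6·x + 12·x^2) + (-1 - 3·x + 6·x^2 + 8·x^3)·Dx  (order 1).
h: a_k = -6, -18, -18, -78, -54, -378, …
ICs: h(0) = -6.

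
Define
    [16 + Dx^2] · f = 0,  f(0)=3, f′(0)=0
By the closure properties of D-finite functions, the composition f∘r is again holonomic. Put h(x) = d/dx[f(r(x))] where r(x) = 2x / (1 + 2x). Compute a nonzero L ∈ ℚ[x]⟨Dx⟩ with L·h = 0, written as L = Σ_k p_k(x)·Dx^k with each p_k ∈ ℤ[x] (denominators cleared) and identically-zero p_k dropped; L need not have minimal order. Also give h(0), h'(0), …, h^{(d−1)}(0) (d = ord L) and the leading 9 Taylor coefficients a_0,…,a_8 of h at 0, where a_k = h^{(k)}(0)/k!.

f: a_k = 3, 0, -24, 0, 32, 0, -256/15, 0, 512/105, …
L₀ from L_f via x↦r, Dx↦r'^{-1}Dx.
Differentiate: ansatz ord ≤ ord L₀ ⇒ L.
L = (88 + 96·x + 96·x^2) + (12 + 72·x + 144·x^2 + 96·x^3)·Dx + (1 + 8·x + 24·x^2 + 32·x^3 + 16·x^4)·Dx^2  (order 2).
h: a_k = 0, -192, 1152, -2560, -5120, 351232/5, -1763328/5, 25739264/21, -110198784/35, …
ICs: h(0) = 0, h′(0) = -192.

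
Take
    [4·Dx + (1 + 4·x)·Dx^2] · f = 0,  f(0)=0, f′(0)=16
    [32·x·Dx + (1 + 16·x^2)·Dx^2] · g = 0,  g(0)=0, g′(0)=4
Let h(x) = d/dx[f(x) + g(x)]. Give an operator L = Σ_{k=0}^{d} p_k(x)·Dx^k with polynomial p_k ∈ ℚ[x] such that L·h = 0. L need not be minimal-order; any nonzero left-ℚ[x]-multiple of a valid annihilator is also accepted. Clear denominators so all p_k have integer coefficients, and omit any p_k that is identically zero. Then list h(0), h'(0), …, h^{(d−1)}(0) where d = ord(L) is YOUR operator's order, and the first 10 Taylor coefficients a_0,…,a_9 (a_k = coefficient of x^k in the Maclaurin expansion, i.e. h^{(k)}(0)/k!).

L = (-32 - 384·x + 1536·x^2 + 2048·x^3) + (-16 - 64·x + 3072·x^3 + 4096·x^4)·Dx + (-1 + 4·x + 32·x^2 + 128·x^3 + 768·x^4 + 1024·x^5)·Dx^2  (order 2).
h: a_k = 20, -64, 192, -1024, 5120, -16384, 49152, -262144, 1310720, -4194304, …
ICs: h(0) = 20, h′(0) = -64.

f: a_k = 0, 16, -32, 256/3, -256, 4096/5, -8192/3, 65536/7, -32768, 1048576/9, …
g: a_k = 0, 4, 0, -64/3, 0, 1024/5, 0, -16384/7, 0, 262144/9, …
Sum ⇒ L₀ = lclm(L_f,L_g) in ℚ(x)⟨Dx⟩.
h₀' ⇒ L via d/dx closure of L₀.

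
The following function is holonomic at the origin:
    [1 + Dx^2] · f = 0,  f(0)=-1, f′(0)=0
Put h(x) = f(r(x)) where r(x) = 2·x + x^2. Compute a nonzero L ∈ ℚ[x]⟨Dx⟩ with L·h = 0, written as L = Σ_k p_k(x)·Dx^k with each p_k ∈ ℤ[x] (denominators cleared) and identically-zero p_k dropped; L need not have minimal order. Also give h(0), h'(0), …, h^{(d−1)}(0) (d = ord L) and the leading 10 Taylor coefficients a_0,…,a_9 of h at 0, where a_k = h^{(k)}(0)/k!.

f: a_k = -1, 0, 1/2, 0, -1/24, 0, 1/720, 0, -1/40320, 0, …
L₀ from L_f via x↦r, Dx↦r'^{-1}Dx.
L = (4 + 12·x + 12·x^2 + 4·x^3) - Dx + (1 + x)·Dx^2  (order 2).
h: a_k = -1, 0, 2, 2, -1/6, -4/3, -41/45, -1/15, 719/2520, 62/315, …
ICs: h(0) = -1, h′(0) = 0.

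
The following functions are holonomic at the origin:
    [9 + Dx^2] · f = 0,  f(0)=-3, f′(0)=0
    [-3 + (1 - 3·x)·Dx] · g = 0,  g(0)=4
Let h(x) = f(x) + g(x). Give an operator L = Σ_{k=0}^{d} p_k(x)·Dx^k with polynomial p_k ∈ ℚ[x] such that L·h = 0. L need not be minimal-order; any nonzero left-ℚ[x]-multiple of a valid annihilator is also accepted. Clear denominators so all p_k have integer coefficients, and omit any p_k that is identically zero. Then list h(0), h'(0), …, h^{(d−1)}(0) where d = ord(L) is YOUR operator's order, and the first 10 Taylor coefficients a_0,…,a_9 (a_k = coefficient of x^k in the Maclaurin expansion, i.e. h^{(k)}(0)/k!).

f: a_k = -3, 0, 27/2, 0, -81/8, 0, 243/80, 0, -2187/4480, 0, …
g: a_k = 4, 12, 36, 108, 324, 972, 2916, 8748, 26244, 78732, …
L₀ := lclm(L_f,L_g); ord L₀ ≤ 2+1.
L = (-63 + 54·x - 81·x^2) + (9 - 45·x + 81·x^2 - 81·x^3)·Dx + (-7 + 6·x - 9·x^2)·Dx^2 + (1 - 5·x + 9·x^2 - 9·x^3)·Dx^3  (order 3).
h: a_k = 1, 12, 99/2, 108, 2511/8, 972, 233523/80, 8748, 117570933/4480, 78732, …
ICs: h(0) = 1, h′(0) = 12, h′′(0) = 99.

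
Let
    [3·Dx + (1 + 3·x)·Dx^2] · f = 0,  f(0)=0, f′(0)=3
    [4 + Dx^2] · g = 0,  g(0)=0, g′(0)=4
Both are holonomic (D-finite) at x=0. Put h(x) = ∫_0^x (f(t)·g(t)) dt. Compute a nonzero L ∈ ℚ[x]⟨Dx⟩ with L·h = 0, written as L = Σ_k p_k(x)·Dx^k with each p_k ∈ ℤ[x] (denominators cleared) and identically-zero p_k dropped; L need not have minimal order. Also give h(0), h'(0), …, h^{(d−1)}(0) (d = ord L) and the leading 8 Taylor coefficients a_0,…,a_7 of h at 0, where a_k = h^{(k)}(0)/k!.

L = (-1112 - 1248·x + 7344·x^2 + 27648·x^3 + 20736·x^4)·Dx + (-48 + 2160·x + 10368·x^2 + 10368·x^3)·Dx^2 + (-250 + 240·x + 4968·x^2 + 13824·x^3 + 10368·x^4)·Dx^3 + (-12 + 540·x + 2592·x^2 + 2592·x^3)·Dx^4 + (7 + 138·x + 783·x^2 + 1728·x^3 + 1296·x^4)·Dx^5  (order 5).
h: a_k = 0, 0, 0, 4, -9/2, 28/5, -23/2, 172/7, …
ICs: h(0) = 0, h′(0) = 0, h′′(0) = 0, h′′′(0) = 24, h′′′′(0) = -108.

f: a_k = 0, 3, -9/2, 9, -81/4, 243/5, -243/2, 2187/7, …
g: a_k = 0, 4, 0, -8/3, 0, 8/15, 0, -16/315, …
f·g: L₀ = L_f ⊗_s L_g, ord ≤ 2·2.
h=∫₀ˣh₀: take L = L₀·Dx.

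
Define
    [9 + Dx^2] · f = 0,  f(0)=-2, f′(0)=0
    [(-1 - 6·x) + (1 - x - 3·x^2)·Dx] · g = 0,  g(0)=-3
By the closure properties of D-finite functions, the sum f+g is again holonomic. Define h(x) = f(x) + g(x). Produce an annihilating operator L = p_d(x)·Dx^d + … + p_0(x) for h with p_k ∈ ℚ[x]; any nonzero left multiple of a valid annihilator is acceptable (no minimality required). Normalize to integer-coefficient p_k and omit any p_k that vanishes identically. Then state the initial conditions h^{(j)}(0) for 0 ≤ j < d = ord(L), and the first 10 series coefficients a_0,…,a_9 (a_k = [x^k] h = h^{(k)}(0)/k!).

f: a_k = -2, 0, 9, 0, -27/4, 0, 81/40, 0, -729/2240, 0, …
g: a_k = -3, -3, -12, -21, -57, -120, -291, -651, -1524, -3477, …
L₀ := lclm(L_f,L_g); ord L₀ ≤ 2+1.
L = (-459 - 2916·x - 1539·x^2 - 3888·x^3 - 3645·x^4 - 4374·x^5) + (153 - 153·x - 378·x^2 + 405·x^3 - 2187·x^5 - 2187·x^6)·Dx + (-51 - 324·x - 171·x^2 - 432·x^3 - 405·x^4 - 486·x^5)·Dx^2 + (17 - 17·x - 42·x^2 + 45·x^3 - 243·x^5 - 243·x^6)·Dx^3  (order 3).
h: a_k = -5, -3, -3, -21, -255/4, -120, -11559/40, -651, -3414489/2240, -3477, …
ICs: h(0) = -5, h′(0) = -3, h′′(0) = -6.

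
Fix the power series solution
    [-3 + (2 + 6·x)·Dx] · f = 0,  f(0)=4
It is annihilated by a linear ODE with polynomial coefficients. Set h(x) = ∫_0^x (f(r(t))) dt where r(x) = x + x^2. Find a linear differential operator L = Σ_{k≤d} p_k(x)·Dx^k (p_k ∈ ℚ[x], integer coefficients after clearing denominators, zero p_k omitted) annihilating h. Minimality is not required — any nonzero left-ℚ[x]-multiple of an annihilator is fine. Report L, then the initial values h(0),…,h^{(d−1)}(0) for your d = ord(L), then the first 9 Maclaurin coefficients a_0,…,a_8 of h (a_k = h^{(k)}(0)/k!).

L = (-3 - 6·x)·Dx + (2 + 6·x + 6·x^2)·Dx^2  (order 2).
h: a_k = 0, 4, 3, 1/2, -9/16, 99/160, -81/128, 999/1792, -1377/4096, …
ICs: h(0) = 0, h′(0) = 4.

f: a_k = 4, 6, -9/2, 27/4, -405/32, 1701/64, -15309/256, 72171/512, -2814669/8192, …
h₀=f(r): pull back L_f along r ⇒ L₀.
∫: right-multiply L₀ by Dx.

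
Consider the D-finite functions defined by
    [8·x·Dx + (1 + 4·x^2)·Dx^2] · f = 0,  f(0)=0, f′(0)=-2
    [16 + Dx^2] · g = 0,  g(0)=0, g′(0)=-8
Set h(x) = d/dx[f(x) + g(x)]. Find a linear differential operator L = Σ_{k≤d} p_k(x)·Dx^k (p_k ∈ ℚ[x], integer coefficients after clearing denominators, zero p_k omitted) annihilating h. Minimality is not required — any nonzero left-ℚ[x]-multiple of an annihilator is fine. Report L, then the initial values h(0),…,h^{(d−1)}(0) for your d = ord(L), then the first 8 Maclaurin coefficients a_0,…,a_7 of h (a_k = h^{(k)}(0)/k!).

f: a_k = 0, -2, 0, 8/3, 0, -32/5, 0, 128/7, …
g: a_k = 0, -8, 0, 64/3, 0, -256/15, 0, 2048/315, …
h₀=f+g: left-lcm gives L₀, ord ≤ 4.
h=h₀': d/dx-closure on L₀ ⇒ L.
L = (-512·x + 5120·x^3 + 4096·x^5) + (16 + 512·x^2 + 2304·x^4 + 2048·x^6)·Dx + (-32·x + 320·x^3 + 256·x^5)·Dx^2 + (1 + 32·x^2 + 144·x^4 + 128·x^6)·Dx^3  (order 3).
h: a_k = -10, 0, 72, 0, -352/3, 0, 7808/45, 0, …
ICs: h(0) = -10, h′(0) = 0, h′′(0) = 144.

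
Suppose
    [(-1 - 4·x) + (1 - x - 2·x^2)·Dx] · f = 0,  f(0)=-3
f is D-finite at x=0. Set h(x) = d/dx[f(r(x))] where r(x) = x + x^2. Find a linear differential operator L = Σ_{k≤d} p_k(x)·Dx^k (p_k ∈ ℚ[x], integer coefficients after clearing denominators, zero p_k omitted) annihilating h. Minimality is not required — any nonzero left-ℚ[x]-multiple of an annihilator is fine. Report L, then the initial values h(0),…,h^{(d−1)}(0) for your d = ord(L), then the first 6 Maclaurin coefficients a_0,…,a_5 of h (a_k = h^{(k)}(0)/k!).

f: a_k = -3, -3, -9, -15, -33, -63, …
f∘r: x↦r, Dx↦Dx/r' in L_f ⇒ L₀.
Differentiate: ansatz ord ≤ ord L₀ ⇒ L.
L = (8 + 10·x + 30·x^2 + 40·x^3 + 20·x^4) + (-1 - x + 5·x^2 + 10·x^3 + 10·x^4 + 4·x^5)·Dx  (order 1).
h: a_k = -3, -24, -99, -348, -1200, -3942, …
ICs: h(0) = -3.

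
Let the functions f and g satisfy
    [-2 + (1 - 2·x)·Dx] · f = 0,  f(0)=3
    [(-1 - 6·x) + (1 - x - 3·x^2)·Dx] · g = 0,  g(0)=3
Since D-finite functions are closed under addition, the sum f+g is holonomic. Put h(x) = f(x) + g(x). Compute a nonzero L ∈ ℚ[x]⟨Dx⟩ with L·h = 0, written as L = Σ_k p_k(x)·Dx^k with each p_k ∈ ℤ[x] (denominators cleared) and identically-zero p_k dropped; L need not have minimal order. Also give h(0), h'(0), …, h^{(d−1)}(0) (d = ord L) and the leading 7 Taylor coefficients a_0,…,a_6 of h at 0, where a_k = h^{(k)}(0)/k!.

L = (8 - 36·x + 108·x^2 - 72·x^3) + (-2·x - 54·x^2 + 192·x^3 - 144·x^4)·Dx + (-1 + 9·x - 23·x^2 + 6·x^3 + 42·x^4 - 36·x^5)·Dx^2  (order 2).
h: a_k = 6, 9, 24, 45, 105, 216, 483, …
ICs: h(0) = 6, h′(0) = 9.

f: a_k = 3, 6, 12, 24, 48, 96, 192, …
g: a_k = 3, 3, 12, 21, 57, 120, 291, …
Weyl lclm of L_f,L_g ⇒ L₀ (ord ≤ 2).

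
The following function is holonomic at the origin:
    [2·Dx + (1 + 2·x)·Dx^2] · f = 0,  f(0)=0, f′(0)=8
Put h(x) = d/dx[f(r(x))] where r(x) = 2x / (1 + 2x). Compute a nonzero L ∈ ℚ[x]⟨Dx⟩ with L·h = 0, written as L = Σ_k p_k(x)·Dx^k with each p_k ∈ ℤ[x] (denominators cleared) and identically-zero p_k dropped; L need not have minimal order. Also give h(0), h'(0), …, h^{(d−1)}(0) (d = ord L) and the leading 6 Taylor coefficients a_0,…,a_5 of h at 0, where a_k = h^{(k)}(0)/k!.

L = (8 + 24·x) + (1 + 8·x + 12·x^2)·Dx  (order 1).
h: a_k = 16, -128, 832, -5120, 30976, -186368, …
ICs: h(0) = 16.

f: a_k = 0, 8, -8, 32/3, -16, 128/5, …
Change of var in L_f (x↦r) gives L₀.
Differentiate: ansatz ord ≤ ord L₀ ⇒ L.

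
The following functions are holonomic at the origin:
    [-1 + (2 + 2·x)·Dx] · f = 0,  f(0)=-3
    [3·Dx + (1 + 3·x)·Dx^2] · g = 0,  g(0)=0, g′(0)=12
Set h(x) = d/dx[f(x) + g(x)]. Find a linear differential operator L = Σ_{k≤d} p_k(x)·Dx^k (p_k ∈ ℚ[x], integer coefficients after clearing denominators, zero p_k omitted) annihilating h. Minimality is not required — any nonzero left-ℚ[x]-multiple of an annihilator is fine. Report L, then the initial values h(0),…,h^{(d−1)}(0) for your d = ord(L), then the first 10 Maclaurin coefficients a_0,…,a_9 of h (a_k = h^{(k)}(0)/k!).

f: a_k = -3, -3/2, 3/8, -3/16, 15/128, -21/256, 63/1024, -99/2048, 1287/32768, -2145/65536, …
g: a_k = 0, 12, -18, 36, -81, 972/5, -486, 8748/7, -6561/2, 8748, …
L₀ := lclm(L_f,L_g); ord L₀ ≤ 1+2.
h=h₀': d/dx-closure on L₀ ⇒ L.
L = (27 + 9·x) + (69 + 126·x + 45·x^2)·Dx + (10 + 46·x + 54·x^2 + 18·x^3)·Dx^2  (order 2).
h: a_k = 21/2, -141/4, 1719/16, -10353/32, 248727/256, -1492803/512, 17915211/2048, -107494137/4096, 5159761047/65536, -30958645647/131072, …
ICs: h(0) = 21/2, h′(0) = -141/4.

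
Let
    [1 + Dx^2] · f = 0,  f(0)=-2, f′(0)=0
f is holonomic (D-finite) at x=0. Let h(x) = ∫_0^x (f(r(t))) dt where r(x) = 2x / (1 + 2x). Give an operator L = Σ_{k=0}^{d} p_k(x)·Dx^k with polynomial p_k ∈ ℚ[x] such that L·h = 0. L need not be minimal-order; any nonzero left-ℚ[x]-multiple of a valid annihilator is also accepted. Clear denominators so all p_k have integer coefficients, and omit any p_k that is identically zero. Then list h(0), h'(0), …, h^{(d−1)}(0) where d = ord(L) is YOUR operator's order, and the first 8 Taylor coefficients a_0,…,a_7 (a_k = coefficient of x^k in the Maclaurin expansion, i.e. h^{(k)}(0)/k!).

L = 4·Dx + (4 + 24·x + 48·x^2 + 32·x^3)·Dx^2 + (1 + 8·x + 24·x^2 + 32·x^3 + 16·x^4)·Dx^3  (order 3).
h: a_k = 0, -2, 0, 4/3, -4, 28/3, -176/9, 12008/315, …
ICs: h(0) = 0, h′(0) = -2, h′′(0) = 0.

f: a_k = -2, 0, 1, 0, -1/12, 0, 1/360, 0, …
Change of var in L_f (x↦r) gives L₀.
Integrate: L := L₀·Dx.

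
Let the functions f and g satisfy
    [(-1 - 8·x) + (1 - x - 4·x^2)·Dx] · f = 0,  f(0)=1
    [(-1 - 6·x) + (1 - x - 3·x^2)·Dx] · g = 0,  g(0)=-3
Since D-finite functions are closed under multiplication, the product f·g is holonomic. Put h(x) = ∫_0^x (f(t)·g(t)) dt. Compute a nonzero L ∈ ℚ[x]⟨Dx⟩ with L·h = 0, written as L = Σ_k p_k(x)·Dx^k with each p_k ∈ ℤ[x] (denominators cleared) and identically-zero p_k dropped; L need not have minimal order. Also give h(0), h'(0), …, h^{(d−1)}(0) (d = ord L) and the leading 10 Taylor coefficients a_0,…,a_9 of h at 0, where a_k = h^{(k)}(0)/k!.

f: a_k = 1, 1, 5, 9, 29, 65, 181, 441, 1165, 2929, …
g: a_k = -3, -3, -12, -21, -57, -120, -291, -651, -1524, -3477, …
h₀=f·g: eliminate ⇒ L₀, order ≤ 1·1.
h=∫₀ˣh₀: take L = L₀·Dx.
L = (-2 - 12·x + 21·x^2 + 48·x^3)·Dx + (1 - 2·x - 6·x^2 + 7·x^3 + 12·x^4)·Dx^2  (order 2).
h: a_k = 0, -3, -3, -10, -75/4, -252/5, -112, -1971/7, -2655/4, -4906/3, …
ICs: h(0) = 0, h′(0) = -3.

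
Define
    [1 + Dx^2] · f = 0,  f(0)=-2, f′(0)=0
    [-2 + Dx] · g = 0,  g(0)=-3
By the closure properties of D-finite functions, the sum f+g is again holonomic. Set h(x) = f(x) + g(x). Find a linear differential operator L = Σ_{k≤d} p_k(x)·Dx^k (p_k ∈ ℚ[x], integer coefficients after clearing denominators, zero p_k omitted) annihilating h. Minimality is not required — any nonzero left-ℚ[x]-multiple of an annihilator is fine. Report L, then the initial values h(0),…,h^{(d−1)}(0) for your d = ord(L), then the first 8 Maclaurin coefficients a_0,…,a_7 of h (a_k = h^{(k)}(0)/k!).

L = -2 + Dx - 2·Dx^2 + Dx^3  (order 3).
h: a_k = -5, -6, -5, -4, -25/12, -4/5, -19/72, -8/105, …
ICs: h(0) = -5, h′(0) = -6, h′′(0) = -10.

f: a_k = -2, 0, 1, 0, -1/12, 0, 1/360, 0, …
g: a_k = -3, -6, -6, -4, -2, -4/5, -4/15, -8/105, …
h₀=f+g: left-lcm gives L₀, ord ≤ 3.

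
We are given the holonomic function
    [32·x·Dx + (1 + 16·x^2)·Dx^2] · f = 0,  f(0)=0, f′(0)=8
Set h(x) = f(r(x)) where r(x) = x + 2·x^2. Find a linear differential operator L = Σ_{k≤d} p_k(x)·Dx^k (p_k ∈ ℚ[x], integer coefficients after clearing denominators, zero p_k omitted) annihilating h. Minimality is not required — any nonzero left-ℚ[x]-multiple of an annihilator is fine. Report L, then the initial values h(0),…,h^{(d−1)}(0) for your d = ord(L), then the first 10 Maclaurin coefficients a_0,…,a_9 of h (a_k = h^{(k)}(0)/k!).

L = (-4 + 32·x + 256·x^2 + 768·x^3 + 768·x^4)·Dx + (1 + 4·x + 16·x^2 + 128·x^3 + 320·x^4 + 256·x^5)·Dx^2  (order 2).
h: a_k = 0, 8, 16, -128/3, -256, -512/5, 11264/3, 81920/7, -32768, -2719744/9, …
ICs: h(0) = 0, h′(0) = 8.

f: a_k = 0, 8, 0, -128/3, 0, 2048/5, 0, -32768/7, 0, 524288/9, …
Substitute x→r, Dx→(1/r')Dx; clear ⇒ L₀.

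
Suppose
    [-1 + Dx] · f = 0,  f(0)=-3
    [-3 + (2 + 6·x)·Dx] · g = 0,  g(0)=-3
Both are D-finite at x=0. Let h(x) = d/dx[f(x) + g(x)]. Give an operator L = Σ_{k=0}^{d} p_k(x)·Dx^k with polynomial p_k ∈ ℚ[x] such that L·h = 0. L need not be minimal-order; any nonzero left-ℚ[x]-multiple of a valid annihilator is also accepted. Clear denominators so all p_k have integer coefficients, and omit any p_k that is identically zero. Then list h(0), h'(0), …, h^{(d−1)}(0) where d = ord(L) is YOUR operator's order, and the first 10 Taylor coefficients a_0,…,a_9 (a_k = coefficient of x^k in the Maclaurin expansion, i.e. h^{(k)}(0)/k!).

L = (-33 - 18·x) + (23 - 24·x - 36·x^2)·Dx + (10 + 42·x + 36·x^2)·Dx^2  (order 2).
h: a_k = -15/2, 15/4, -267/16, 1199/32, -25547/256, 688841/2560, -22733993/30720, 886620479/430080, -39897933587/6881280, 2034794585801/123863040, …
ICs: h(0) = -15/2, h′(0) = 15/4.

f: a_k = -3, -3, -3/2, -1/2, -1/8, -1/40, -1/240, -1/1680, -1/13440, -1/120960, …
g: a_k = -3, -9/2, 27/8, -81/16, 1215/128, -5103/256, 45927/1024, -216513/2048, 8444007/32768, -42220035/65536, …
Sum ⇒ L₀ = lclm(L_f,L_g) in ℚ(x)⟨Dx⟩.
h₀' ⇒ L via d/dx closure of L₀.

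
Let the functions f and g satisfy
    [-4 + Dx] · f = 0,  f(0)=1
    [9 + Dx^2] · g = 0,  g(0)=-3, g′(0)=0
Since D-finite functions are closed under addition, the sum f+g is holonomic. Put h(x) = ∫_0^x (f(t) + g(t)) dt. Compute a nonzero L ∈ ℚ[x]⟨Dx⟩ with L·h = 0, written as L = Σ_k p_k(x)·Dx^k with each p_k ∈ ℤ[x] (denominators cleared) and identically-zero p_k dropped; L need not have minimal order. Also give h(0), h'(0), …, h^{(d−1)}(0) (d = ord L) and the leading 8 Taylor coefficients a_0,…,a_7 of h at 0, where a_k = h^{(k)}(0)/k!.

L = -36·Dx + 9·Dx^2 - 4·Dx^3 + Dx^4  (order 4).
h: a_k = 0, -2, 2, 43/6, 8/3, 13/120, 64/45, 6283/5040, …
ICs: h(0) = 0, h′(0) = -2, h′′(0) = 4, h′′′(0) = 43.

f: a_k = 1, 4, 8, 32/3, 32/3, 128/15, 256/45, 1024/315, …
g: a_k = -3, 0, 27/2, 0, -81/8, 0, 243/80, 0, …
L₀ := lclm(L_f,L_g); ord L₀ ≤ 1+2.
Integrate: L := L₀·Dx.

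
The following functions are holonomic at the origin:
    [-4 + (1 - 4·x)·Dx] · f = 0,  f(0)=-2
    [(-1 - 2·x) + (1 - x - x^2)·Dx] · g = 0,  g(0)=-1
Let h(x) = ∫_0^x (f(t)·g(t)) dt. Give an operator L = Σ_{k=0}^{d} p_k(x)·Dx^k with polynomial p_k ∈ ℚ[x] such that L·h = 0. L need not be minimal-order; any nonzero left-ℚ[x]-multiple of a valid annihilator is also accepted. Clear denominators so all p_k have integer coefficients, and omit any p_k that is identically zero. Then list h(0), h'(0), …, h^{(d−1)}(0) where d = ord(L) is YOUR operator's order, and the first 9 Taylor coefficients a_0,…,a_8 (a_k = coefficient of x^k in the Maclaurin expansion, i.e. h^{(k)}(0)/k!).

f: a_k = -2, -8, -32, -128, -512, -2048, -8192, -32768, -131072, …
g: a_k = -1, -1, -2, -3, -5, -8, -13, -21, -34, …
Sym-product of L_f,L_g gives L₀ (≤ ord 1).
∫: right-multiply L₀ by Dx.
L = (-5 + 6·x + 12·x^2)·Dx + (1 - 5·x + 3·x^2 + 4·x^3)·Dx^2  (order 2).
h: a_k = 0, 2, 5, 44/3, 91/2, 738/5, 1484/3, 11898/7, 23817/4, …
ICs: h(0) = 0, h′(0) = 2.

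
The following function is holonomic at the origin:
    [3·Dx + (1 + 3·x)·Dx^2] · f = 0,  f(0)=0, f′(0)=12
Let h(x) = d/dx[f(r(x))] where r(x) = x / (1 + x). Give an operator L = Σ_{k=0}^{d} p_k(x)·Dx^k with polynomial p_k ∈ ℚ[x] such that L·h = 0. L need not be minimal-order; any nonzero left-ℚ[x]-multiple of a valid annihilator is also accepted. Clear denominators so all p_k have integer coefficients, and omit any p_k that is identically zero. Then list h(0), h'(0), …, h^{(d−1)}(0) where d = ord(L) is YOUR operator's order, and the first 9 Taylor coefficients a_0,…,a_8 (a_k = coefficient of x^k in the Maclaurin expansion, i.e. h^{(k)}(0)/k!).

f: a_k = 0, 12, -18, 36, -81, 972/5, -486, 8748/7, -6561/2, …
Substitute x→r, Dx→(1/r')Dx; clear ⇒ L₀.
h₀' ⇒ L via d/dx closure of L₀.
L = (5 + 8·x) + (1 + 5·x + 4·x^2)·Dx  (order 1).
h: a_k = 12, -60, 252, -1020, 4092, -16380, 65532, -262140, 1048572, …
ICs: h(0) = 12.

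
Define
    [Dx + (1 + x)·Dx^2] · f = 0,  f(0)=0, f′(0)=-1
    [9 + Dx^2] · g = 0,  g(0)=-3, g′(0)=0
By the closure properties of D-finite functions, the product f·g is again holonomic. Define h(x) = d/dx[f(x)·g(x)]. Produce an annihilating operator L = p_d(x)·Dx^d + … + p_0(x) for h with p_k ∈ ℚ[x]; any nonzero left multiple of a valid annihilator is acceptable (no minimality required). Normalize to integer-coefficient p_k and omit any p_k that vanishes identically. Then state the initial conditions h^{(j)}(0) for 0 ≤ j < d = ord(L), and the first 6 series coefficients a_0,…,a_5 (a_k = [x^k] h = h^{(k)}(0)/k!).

f: a_k = 0, -1, 1/2, -1/3, 1/4, -1/5, …
g: a_k = -3, 0, 27/2, 0, -81/8, 0, …
Product ⇒ symmetric product L₀, ord ≤ 4.
h₀' ⇒ L via d/dx closure of L₀.
L = (13743 + 107892·x + 319302·x^2 + 475308·x^3 + 381267·x^4 + 157464·x^5 + 26244·x^6) + (4104 + 24192·x + 53460·x^2 + 56700·x^3 + 29160·x^4 + 5832·x^5)·Dx + (4020 + 27828·x + 76770·x^2 + 109512·x^3 + 85698·x^4 + 34992·x^5 + 5832·x^6)·Dx^2 + (456 + 2688·x + 5940·x^2 + 6300·x^3 + 3240·x^4 + 648·x^5)·Dx^3 + (277 + 1760·x + 4588·x^2 + 6300·x^3 + 4815·x^4 + 1944·x^5 + 324·x^6)·Dx^4  (order 4).
h: a_k = 3, -3, -75/2, 24, 249/8, -105/8, …
ICs: h(0) = 3, h′(0) = -3, h′′(0) = -75, h′′′(0) = 144.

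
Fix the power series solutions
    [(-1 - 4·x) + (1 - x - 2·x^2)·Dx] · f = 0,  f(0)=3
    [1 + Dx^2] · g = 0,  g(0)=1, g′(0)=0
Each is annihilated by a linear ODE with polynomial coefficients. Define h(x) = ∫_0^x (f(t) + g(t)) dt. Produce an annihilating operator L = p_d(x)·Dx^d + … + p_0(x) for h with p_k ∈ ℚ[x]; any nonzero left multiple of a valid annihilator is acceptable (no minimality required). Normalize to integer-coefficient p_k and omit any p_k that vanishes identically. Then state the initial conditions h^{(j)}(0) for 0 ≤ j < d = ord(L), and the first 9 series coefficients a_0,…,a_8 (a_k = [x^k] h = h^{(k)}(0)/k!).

f: a_k = 3, 3, 9, 15, 33, 63, 129, 255, 513, …
g: a_k = 1, 0, -1/2, 0, 1/24, 0, -1/720, 0, 1/40320, …
Weyl lclm of L_f,L_g ⇒ L₀ (ord ≤ 3).
h=∫h₀ ⇒ L = L₀·Dx.
L = (31 + 146·x + 133·x^2 + 184·x^3 + 20·x^4 + 16·x^5)·Dx + (-7 - 3·x + 3·x^2 + 37·x^3 + 42·x^4 + 12·x^5 + 8·x^6)·Dx^2 + (31 + 146·x + 133·x^2 + 184·x^3 + 20·x^4 + 16·x^5)·Dx^3 + (-7 - 3·x + 3·x^2 + 37·x^3 + 42·x^4 + 12·x^5 + 8·x^6)·Dx^4  (order 4).
h: a_k = 0, 4, 3/2, 17/6, 15/4, 793/120, 21/2, 92879/5040, 255/8, …
ICs: h(0) = 0, h′(0) = 4, h′′(0) = 3, h′′′(0) = 17.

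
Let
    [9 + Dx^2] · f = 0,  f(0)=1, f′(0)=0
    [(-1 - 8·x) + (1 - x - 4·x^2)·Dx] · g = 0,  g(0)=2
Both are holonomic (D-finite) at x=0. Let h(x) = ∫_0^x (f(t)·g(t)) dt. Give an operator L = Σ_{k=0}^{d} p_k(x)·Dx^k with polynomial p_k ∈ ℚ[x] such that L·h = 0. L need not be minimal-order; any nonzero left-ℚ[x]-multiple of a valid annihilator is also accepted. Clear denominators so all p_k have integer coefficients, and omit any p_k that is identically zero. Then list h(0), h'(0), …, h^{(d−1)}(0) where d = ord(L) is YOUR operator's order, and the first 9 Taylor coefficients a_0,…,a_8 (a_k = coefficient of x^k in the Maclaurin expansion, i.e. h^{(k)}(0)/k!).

f: a_k = 1, 0, -9/2, 0, 27/8, 0, -81/80, 0, 729/4480, …
g: a_k = 2, 2, 10, 18, 58, 130, 362, 882, 2330, …
L₀ := L_f ⊗_s L_g (sym. prod.), ord ≤ 2.
∫: right-multiply L₀ by Dx.
L = (-1 + 9·x + 36·x^2)·Dx + (2 + 16·x)·Dx^2 + (-1 + x + 4·x^2)·Dx^3  (order 3).
h: a_k = 0, 2, 1, 1/3, 9/4, 79/20, 223/24, 5309/280, 14229/320, …
ICs: h(0) = 0, h′(0) = 2, h′′(0) = 2.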